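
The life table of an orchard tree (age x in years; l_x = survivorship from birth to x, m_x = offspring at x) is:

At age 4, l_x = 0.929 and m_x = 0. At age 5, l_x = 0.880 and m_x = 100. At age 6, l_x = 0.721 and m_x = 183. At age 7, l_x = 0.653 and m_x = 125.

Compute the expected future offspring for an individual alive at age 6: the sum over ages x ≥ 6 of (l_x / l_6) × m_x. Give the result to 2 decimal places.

l_6 = 0.721. Conditional survival from age 6 to x is l_x / l_6.
  x=6: (0.721/0.721) × 183 = 183.0000
  x=7: (0.653/0.721) × 125 = 113.2108
Sum = 183.0000 + 113.2108 = 296.2108

296.21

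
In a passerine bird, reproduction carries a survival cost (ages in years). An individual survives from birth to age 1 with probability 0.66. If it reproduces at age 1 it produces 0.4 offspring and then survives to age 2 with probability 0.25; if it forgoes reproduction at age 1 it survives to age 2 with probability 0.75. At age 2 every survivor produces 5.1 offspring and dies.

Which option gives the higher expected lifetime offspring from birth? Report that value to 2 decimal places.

breed at age 1: R₀ = 0.66 × (0.4 + 0.25 × 5.1) = 0.66 × 1.6750 = 1.1055
delay to age 2: R₀ = 0.66 × (0.75 × 5.1) = 0.66 × 3.8250 = 2.5245
Higher: delay to age 2 (2.5245).

2.52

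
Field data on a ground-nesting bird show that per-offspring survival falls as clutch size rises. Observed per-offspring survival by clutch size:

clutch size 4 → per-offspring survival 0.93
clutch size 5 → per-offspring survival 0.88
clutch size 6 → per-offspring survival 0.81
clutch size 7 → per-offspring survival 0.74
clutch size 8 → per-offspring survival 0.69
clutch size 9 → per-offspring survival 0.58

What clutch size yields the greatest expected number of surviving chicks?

Expected surviving chicks = c × s(c):
  c=4: 4 × 0.93 = 3.720
  c=5: 5 × 0.88 = 4.400
  c=6: 6 × 0.81 = 4.860
  c=7: 7 × 0.74 = 5.180
  c=8: 8 × 0.69 = 5.520
  c=9: 9 × 0.58 = 5.220
Maximum at c = 8 (5.520 surviving chicks).

8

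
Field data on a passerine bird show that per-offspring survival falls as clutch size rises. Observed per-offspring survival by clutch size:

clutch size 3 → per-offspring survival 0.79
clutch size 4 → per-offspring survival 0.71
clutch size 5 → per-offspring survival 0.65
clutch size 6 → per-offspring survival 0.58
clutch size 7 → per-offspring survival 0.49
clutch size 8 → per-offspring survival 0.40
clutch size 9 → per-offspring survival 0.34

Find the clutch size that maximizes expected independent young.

Expected independent young = c × s(c):
  c=3: 3 × 0.79 = 2.370
  c=4: 4 × 0.71 = 2.840
  c=5: 5 × 0.65 = 3.250
  c=6: 6 × 0.58 = 3.480
  c=7: 7 × 0.49 = 3.430
  c=8: 8 × 0.40 = 3.200
  c=9: 9 × 0.34 = 3.060
Maximum at c = 6 (3.480 independent young).

6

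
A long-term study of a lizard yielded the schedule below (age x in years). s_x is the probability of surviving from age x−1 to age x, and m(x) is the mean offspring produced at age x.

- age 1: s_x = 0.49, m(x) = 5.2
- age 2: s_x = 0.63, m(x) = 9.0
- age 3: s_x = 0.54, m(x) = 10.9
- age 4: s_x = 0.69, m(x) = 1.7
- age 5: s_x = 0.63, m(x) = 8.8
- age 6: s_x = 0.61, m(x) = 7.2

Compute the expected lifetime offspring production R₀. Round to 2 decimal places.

Survivorship from birth: l_x = s_1·s_2·…·s_x.
  l_1 = 0.49000
  l_2 = 0.30870
  l_3 = 0.16670
  l_4 = 0.11502
  l_5 = 0.07246
  l_6 = 0.04420
R₀ = Σ l_x m(x):
  age 1: 0.49000 × 5.2 = 2.5480
  age 2: 0.30870 × 9.0 = 2.7783
  age 3: 0.16670 × 10.9 = 1.8170
  age 4: 0.11502 × 1.7 = 0.1955
  age 5: 0.07246 × 8.8 = 0.6376
  age 6: 0.04420 × 7.2 = 0.3182
R₀ = 2.5480 + 2.7783 + 1.8170 + 0.1955 + 0.6376 + 0.3182 = 8.2948

8.29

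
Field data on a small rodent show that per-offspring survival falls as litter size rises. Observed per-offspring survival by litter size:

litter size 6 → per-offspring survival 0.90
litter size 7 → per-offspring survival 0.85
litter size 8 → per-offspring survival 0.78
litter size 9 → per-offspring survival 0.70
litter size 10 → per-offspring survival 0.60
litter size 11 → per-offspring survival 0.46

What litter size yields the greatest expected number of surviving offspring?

9

Expected surviving offspring = c × s(c):
  c=6: 6 × 0.90 = 5.400
  c=7: 7 × 0.85 = 5.950
  c=8: 8 × 0.78 = 6.240
  c=9: 9 × 0.70 = 6.300
  c=10: 10 × 0.60 = 6.000
  c=11: 11 × 0.46 = 5.060
Maximum at c = 9 (6.300 surviving offspring).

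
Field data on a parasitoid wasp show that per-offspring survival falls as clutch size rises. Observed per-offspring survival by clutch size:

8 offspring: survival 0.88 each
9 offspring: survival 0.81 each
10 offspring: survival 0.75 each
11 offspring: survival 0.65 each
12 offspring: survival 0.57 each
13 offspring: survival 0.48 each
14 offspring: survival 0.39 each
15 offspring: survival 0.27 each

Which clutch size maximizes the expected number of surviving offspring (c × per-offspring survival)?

10

Expected surviving offspring = c × s(c):
  c=8: 8 × 0.88 = 7.040
  c=9: 9 × 0.81 = 7.290
  c=10: 10 × 0.75 = 7.500
  c=11: 11 × 0.65 = 7.150
  c=12: 12 × 0.57 = 6.840
  c=13: 13 × 0.48 = 6.240
  c=14: 14 × 0.39 = 5.460
  c=15: 15 × 0.27 = 4.050
Maximum at c = 10 (7.500 surviving offspring).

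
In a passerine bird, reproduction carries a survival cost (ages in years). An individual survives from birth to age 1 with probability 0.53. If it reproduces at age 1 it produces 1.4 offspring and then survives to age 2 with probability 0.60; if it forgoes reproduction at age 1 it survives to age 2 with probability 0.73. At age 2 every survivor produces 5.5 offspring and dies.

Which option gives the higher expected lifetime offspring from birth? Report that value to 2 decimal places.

breed at age 1: R₀ = 0.53 × (1.4 + 0.60 × 5.5) = 0.53 × 4.7000 = 2.4910
delay to age 2: R₀ = 0.53 × (0.73 × 5.5) = 0.53 × 4.0150 = 2.1279
Higher: breed at age 1 (2.4910).

2.49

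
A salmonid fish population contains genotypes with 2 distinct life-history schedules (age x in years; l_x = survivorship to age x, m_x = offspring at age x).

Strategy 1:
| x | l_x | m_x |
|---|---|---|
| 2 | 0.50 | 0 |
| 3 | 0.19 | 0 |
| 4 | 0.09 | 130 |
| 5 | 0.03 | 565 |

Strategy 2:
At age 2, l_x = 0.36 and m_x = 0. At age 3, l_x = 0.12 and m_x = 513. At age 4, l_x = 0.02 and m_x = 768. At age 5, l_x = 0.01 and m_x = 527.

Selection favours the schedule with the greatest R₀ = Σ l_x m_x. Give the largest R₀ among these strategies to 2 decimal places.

82.19

Strategy 1: R₀ = 0.50×0 + 0.19×0 + 0.09×130 + 0.03×565 = 28.6500
Strategy 2: R₀ = 0.36×0 + 0.12×513 + 0.02×768 + 0.01×527 = 82.1900
Highest R₀: strategy 2 with 82.1900.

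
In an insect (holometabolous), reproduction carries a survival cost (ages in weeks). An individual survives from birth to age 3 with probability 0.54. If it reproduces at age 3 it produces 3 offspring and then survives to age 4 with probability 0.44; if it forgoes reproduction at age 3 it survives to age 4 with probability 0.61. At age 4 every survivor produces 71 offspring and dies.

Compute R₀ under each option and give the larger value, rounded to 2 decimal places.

23.39

breed at age 3: R₀ = 0.54 × (3 + 0.44 × 71) = 0.54 × 34.2400 = 18.4896
delay to age 4: R₀ = 0.54 × (0.61 × 71) = 0.54 × 43.3100 = 23.3874
Higher: delay to age 4 (23.3874).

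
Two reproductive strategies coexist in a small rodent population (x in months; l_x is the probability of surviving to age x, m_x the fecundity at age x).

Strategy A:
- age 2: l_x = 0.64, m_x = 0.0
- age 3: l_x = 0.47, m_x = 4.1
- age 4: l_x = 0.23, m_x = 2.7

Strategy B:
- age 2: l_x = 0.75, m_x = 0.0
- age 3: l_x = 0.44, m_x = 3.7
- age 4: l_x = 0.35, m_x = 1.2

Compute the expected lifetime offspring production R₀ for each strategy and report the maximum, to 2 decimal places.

Strategy A: R₀ = 0.64×0.0 + 0.47×4.1 + 0.23×2.7 = 2.5480
Strategy B: R₀ = 0.75×0.0 + 0.44×3.7 + 0.35×1.2 = 2.0480
Highest R₀: strategy A with 2.5480.

2.55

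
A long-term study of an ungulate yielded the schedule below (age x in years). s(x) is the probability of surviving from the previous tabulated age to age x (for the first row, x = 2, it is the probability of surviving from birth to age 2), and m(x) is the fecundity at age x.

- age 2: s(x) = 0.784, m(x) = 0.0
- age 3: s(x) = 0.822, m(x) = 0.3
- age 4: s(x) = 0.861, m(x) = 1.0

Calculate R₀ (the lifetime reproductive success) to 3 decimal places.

0.748

Survivorship from birth: l_x = s_2·s_3·…·s_x.
  l_2 = 0.78400
  l_3 = 0.64445
  l_4 = 0.55487
R₀ = Σ l_x m(x):
  age 2: 0.78400 × 0.0 = 0.0000
  age 3: 0.64445 × 0.3 = 0.1933
  age 4: 0.55487 × 1.0 = 0.5549
R₀ = 0.0000 + 0.1933 + 0.5549 = 0.7482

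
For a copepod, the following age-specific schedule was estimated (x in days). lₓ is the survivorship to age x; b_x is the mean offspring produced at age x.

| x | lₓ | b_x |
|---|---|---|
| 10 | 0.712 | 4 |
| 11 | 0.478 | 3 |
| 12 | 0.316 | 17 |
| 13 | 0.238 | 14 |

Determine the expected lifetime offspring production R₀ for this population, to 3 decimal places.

12.986

R₀ = Σ lₓ b_x:
  age 10: 0.712 × 4 = 2.8480
  age 11: 0.478 × 3 = 1.4340
  age 12: 0.316 × 17 = 5.3720
  age 13: 0.238 × 14 = 3.3320
R₀ = 2.8480 + 1.4340 + 5.3720 + 3.3320 = 12.9860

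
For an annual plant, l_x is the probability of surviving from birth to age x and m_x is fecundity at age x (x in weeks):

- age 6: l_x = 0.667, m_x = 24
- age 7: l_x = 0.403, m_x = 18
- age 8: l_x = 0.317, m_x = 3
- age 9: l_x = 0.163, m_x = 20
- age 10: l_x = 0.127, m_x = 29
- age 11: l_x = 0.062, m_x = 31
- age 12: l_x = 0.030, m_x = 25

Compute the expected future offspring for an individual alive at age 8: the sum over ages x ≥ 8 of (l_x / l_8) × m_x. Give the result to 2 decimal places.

l_8 = 0.317. Conditional survival from age 8 to x is l_x / l_8.
  x=8: (0.317/0.317) × 3 = 3.0000
  x=9: (0.163/0.317) × 20 = 10.2839
  x=10: (0.127/0.317) × 29 = 11.6183
  x=11: (0.062/0.317) × 31 = 6.0631
  x=12: (0.030/0.317) × 25 = 2.3659
Sum = 3.0000 + 10.2839 + 11.6183 + 6.0631 + 2.3659 = 33.3312

33.33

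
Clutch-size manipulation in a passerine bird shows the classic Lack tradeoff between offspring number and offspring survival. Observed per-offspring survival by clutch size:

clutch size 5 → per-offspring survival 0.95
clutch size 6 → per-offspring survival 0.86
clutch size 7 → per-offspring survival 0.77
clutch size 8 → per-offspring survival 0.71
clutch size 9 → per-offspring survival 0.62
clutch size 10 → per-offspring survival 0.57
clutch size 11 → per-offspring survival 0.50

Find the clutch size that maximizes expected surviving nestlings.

Expected surviving nestlings = c × s(c):
  c=5: 5 × 0.95 = 4.750
  c=6: 6 × 0.86 = 5.160
  c=7: 7 × 0.77 = 5.390
  c=8: 8 × 0.71 = 5.680
  c=9: 9 × 0.62 = 5.580
  c=10: 10 × 0.57 = 5.700
  c=11: 11 × 0.50 = 5.500
Maximum at c = 10 (5.700 surviving nestlings).

10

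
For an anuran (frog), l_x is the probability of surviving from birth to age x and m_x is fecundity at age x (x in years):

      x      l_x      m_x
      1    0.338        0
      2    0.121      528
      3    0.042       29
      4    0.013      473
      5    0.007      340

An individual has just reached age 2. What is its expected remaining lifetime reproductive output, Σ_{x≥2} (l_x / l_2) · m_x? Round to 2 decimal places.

l_2 = 0.121. Conditional survival from age 2 to x is l_x / l_2.
  x=2: (0.121/0.121) × 528 = 528.0000
  x=3: (0.042/0.121) × 29 = 10.0661
  x=4: (0.013/0.121) × 473 = 50.8182
  x=5: (0.007/0.121) × 340 = 19.6694
Sum = 528.0000 + 10.0661 + 50.8182 + 19.6694 = 608.5537

608.55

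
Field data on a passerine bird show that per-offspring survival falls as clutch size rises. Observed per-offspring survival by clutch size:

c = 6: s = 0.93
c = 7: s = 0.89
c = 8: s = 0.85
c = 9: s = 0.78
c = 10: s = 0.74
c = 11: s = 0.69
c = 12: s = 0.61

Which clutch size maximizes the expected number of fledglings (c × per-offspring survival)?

11

Expected fledglings = c × s(c):
  c=6: 6 × 0.93 = 5.580
  c=7: 7 × 0.89 = 6.230
  c=8: 8 × 0.85 = 6.800
  c=9: 9 × 0.78 = 7.020
  c=10: 10 × 0.74 = 7.400
  c=11: 11 × 0.69 = 7.590
  c=12: 12 × 0.61 = 7.320
Maximum at c = 11 (7.590 fledglings).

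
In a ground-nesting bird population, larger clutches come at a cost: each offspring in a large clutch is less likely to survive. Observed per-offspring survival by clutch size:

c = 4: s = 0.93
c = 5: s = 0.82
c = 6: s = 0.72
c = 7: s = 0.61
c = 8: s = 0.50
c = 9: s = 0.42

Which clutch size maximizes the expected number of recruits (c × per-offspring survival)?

Expected recruits = c × s(c):
  c=4: 4 × 0.93 = 3.720
  c=5: 5 × 0.82 = 4.100
  c=6: 6 × 0.72 = 4.320
  c=7: 7 × 0.61 = 4.270
  c=8: 8 × 0.50 = 4.000
  c=9: 9 × 0.42 = 3.780
Maximum at c = 6 (4.320 recruits).

6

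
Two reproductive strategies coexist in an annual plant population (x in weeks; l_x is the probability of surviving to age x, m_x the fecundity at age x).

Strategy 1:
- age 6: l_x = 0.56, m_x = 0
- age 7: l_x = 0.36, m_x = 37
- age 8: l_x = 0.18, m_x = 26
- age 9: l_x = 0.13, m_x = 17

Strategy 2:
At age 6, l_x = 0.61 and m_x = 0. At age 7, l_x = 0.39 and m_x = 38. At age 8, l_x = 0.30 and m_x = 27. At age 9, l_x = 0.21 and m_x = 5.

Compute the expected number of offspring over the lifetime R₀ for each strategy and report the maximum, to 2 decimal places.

Strategy 1: R₀ = 0.56×0 + 0.36×37 + 0.18×26 + 0.13×17 = 20.2100
Strategy 2: R₀ = 0.61×0 + 0.39×38 + 0.30×27 + 0.21×5 = 23.9700
Highest R₀: strategy 2 with 23.9700.

23.97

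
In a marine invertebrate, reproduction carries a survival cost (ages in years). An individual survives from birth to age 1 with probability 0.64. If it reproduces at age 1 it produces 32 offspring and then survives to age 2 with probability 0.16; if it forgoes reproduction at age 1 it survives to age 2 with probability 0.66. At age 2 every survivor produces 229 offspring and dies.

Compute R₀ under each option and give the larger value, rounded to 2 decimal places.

breed at age 1: R₀ = 0.64 × (32 + 0.16 × 229) = 0.64 × 68.6400 = 43.9296
delay to age 2: R₀ = 0.64 × (0.66 × 229) = 0.64 × 151.1400 = 96.7296
Higher: delay to age 2 (96.7296).

96.73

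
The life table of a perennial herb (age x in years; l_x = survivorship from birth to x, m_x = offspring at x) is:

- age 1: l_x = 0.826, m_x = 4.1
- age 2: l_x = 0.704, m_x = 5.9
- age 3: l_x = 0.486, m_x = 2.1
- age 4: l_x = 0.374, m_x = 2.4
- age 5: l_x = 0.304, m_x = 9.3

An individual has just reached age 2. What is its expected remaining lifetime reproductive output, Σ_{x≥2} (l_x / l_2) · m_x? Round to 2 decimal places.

l_2 = 0.704. Conditional survival from age 2 to x is l_x / l_2.
  x=2: (0.704/0.704) × 5.9 = 5.9000
  x=3: (0.486/0.704) × 2.1 = 1.4497
  x=4: (0.374/0.704) × 2.4 = 1.2750
  x=5: (0.304/0.704) × 9.3 = 4.0159
Sum = 5.9000 + 1.4497 + 1.2750 + 4.0159 = 12.6406

12.64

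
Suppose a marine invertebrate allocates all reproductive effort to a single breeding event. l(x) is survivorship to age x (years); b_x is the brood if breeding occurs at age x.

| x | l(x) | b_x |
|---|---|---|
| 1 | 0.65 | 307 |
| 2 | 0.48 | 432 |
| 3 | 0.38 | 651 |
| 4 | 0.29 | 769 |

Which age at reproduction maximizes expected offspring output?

Expected offspring if breeding at age x = l(x) × b_x:
  age 1: 0.65 × 307 = 199.550
  age 2: 0.48 × 432 = 207.360
  age 3: 0.38 × 651 = 247.380
  age 4: 0.29 × 769 = 223.010
Maximum at age 3 (247.380).

3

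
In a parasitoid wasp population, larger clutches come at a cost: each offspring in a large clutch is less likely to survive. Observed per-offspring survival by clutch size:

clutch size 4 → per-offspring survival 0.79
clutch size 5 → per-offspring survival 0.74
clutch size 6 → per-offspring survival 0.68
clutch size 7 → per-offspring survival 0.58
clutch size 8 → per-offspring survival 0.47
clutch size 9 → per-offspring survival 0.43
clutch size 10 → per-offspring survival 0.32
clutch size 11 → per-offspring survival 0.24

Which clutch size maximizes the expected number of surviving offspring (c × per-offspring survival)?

Expected surviving offspring = c × s(c):
  c=4: 4 × 0.79 = 3.160
  c=5: 5 × 0.74 = 3.700
  c=6: 6 × 0.68 = 4.080
  c=7: 7 × 0.58 = 4.060
  c=8: 8 × 0.47 = 3.760
  c=9: 9 × 0.43 = 3.870
  c=10: 10 × 0.32 = 3.200
  c=11: 11 × 0.24 = 2.640
Maximum at c = 6 (4.080 surviving offspring).

6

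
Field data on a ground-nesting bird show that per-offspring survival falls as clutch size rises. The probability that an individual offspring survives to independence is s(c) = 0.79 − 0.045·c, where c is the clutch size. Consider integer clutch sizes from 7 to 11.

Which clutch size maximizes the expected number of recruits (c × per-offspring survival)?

9

Expected recruits = c × s(c):
  c=7: 7 × 0.475 = 3.325
  c=8: 8 × 0.430 = 3.440
  c=9: 9 × 0.385 = 3.465
  c=10: 10 × 0.340 = 3.400
  c=11: 11 × 0.295 = 3.245
Maximum at c = 9 (3.465 recruits).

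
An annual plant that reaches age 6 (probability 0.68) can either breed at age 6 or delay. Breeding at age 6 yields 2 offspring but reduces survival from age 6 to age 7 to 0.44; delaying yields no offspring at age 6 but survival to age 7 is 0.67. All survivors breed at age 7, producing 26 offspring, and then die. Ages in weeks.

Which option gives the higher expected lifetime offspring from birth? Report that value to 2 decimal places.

11.85

breed at age 6: R₀ = 0.68 × (2 + 0.44 × 26) = 0.68 × 13.4400 = 9.1392
delay to age 7: R₀ = 0.68 × (0.67 × 26) = 0.68 × 17.4200 = 11.8456
Higher: delay to age 7 (11.8456).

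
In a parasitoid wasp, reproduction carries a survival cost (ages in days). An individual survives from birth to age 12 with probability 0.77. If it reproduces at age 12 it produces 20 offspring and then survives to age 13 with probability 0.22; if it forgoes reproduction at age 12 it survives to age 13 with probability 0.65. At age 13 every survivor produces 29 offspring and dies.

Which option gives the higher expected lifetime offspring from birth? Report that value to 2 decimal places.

breed at age 12: R₀ = 0.77 × (20 + 0.22 × 29) = 0.77 × 26.3800 = 20.3126
delay to age 13: R₀ = 0.77 × (0.65 × 29) = 0.77 × 18.8500 = 14.5145
Higher: breed at age 12 (20.3126).

20.31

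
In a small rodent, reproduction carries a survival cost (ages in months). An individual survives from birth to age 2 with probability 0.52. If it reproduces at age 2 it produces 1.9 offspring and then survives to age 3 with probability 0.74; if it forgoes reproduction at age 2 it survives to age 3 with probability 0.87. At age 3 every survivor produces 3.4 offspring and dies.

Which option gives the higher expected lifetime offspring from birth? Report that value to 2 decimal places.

2.30

breed at age 2: R₀ = 0.52 × (1.9 + 0.74 × 3.4) = 0.52 × 4.4160 = 2.2963
delay to age 3: R₀ = 0.52 × (0.87 × 3.4) = 0.52 × 2.9580 = 1.5382
Higher: breed at age 2 (2.2963).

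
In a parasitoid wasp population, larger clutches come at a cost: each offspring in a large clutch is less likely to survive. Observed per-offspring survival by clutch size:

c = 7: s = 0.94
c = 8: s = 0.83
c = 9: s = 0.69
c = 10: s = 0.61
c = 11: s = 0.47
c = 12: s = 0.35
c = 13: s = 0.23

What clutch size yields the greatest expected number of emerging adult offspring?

Expected emerging adult offspring = c × s(c):
  c=7: 7 × 0.94 = 6.580
  c=8: 8 × 0.83 = 6.640
  c=9: 9 × 0.69 = 6.210
  c=10: 10 × 0.61 = 6.100
  c=11: 11 × 0.47 = 5.170
  c=12: 12 × 0.35 = 4.200
  c=13: 13 × 0.23 = 2.990
Maximum at c = 8 (6.640 emerging adult offspring).

8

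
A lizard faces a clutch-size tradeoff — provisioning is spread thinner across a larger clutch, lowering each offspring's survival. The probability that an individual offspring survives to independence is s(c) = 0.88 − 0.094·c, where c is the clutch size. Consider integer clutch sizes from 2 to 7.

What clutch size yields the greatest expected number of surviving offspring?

5

Expected surviving offspring = c × s(c):
  c=2: 2 × 0.692 = 1.384
  c=3: 3 × 0.598 = 1.794
  c=4: 4 × 0.504 = 2.016
  c=5: 5 × 0.410 = 2.050
  c=6: 6 × 0.316 = 1.896
  c=7: 7 × 0.222 = 1.554
Maximum at c = 5 (2.050 surviving offspring).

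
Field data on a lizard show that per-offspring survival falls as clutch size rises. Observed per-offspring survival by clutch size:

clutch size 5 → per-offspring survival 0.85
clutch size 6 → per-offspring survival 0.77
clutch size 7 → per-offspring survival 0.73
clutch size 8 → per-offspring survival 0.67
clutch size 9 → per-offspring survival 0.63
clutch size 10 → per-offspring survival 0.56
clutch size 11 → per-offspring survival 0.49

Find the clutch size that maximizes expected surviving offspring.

9

Expected surviving offspring = c × s(c):
  c=5: 5 × 0.85 = 4.250
  c=6: 6 × 0.77 = 4.620
  c=7: 7 × 0.73 = 5.110
  c=8: 8 × 0.67 = 5.360
  c=9: 9 × 0.63 = 5.670
  c=10: 10 × 0.56 = 5.600
  c=11: 11 × 0.49 = 5.390
Maximum at c = 9 (5.670 surviving offspring).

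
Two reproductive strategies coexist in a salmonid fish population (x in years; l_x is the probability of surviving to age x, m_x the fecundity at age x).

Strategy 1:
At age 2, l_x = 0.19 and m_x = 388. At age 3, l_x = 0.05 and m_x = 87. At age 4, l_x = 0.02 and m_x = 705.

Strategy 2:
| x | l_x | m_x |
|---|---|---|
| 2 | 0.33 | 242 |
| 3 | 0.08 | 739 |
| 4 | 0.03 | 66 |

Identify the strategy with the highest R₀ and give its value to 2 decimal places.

Strategy 1: R₀ = 0.19×388 + 0.05×87 + 0.02×705 = 92.1700
Strategy 2: R₀ = 0.33×242 + 0.08×739 + 0.03×66 = 140.9600
Highest R₀: strategy 2 with 140.9600.

140.96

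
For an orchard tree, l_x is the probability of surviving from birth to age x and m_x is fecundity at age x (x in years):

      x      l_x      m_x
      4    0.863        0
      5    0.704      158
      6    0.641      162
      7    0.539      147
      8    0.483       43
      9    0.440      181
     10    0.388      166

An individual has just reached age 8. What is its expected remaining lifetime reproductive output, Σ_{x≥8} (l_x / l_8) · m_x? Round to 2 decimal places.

341.24

l_8 = 0.483. Conditional survival from age 8 to x is l_x / l_8.
  x=8: (0.483/0.483) × 43 = 43.0000
  x=9: (0.440/0.483) × 181 = 164.8861
  x=10: (0.388/0.483) × 166 = 133.3499
Sum = 43.0000 + 164.8861 + 133.3499 = 341.2360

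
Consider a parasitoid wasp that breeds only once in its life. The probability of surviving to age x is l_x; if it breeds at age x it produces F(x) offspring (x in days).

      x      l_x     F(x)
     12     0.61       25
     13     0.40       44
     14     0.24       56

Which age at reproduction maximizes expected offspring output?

13

Expected offspring if breeding at age x = l_x × F(x):
  age 12: 0.61 × 25 = 15.250
  age 13: 0.40 × 44 = 17.600
  age 14: 0.24 × 56 = 13.440
Maximum at age 13 (17.600).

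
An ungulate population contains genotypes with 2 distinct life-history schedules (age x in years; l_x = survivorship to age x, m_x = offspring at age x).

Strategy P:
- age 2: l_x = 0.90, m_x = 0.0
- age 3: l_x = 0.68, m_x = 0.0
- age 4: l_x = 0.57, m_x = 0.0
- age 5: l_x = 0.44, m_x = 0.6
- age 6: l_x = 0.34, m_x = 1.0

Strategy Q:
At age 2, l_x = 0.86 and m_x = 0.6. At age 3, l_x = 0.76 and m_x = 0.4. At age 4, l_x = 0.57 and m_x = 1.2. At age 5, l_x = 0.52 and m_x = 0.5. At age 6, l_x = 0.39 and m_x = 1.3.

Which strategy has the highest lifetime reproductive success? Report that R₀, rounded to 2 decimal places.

2.27

Strategy P: R₀ = 0.90×0.0 + 0.68×0.0 + 0.57×0.0 + 0.44×0.6 + 0.34×1.0 = 0.6040
Strategy Q: R₀ = 0.86×0.6 + 0.76×0.4 + 0.57×1.2 + 0.52×0.5 + 0.39×1.3 = 2.2710
Highest R₀: strategy Q with 2.2710.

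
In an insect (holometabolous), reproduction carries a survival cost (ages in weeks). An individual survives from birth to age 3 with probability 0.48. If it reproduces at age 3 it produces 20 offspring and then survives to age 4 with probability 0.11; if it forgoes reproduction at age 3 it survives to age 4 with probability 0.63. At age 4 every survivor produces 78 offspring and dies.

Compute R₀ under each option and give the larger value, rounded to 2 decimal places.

23.59

breed at age 3: R₀ = 0.48 × (20 + 0.11 × 78) = 0.48 × 28.5800 = 13.7184
delay to age 4: R₀ = 0.48 × (0.63 × 78) = 0.48 × 49.1400 = 23.5872
Higher: delay to age 4 (23.5872).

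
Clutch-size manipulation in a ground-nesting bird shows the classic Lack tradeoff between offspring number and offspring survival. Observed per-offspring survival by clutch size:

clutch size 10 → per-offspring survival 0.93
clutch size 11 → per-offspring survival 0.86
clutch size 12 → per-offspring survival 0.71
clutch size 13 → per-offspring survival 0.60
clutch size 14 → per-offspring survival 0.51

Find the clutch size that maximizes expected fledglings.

11

Expected fledglings = c × s(c):
  c=10: 10 × 0.93 = 9.300
  c=11: 11 × 0.86 = 9.460
  c=12: 12 × 0.71 = 8.520
  c=13: 13 × 0.60 = 7.800
  c=14: 14 × 0.51 = 7.140
Maximum at c = 11 (9.460 fledglings).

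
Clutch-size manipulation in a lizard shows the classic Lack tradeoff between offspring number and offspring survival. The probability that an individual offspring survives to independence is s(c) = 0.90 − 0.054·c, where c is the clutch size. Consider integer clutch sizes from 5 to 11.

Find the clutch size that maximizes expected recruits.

8

Expected recruits = c × s(c):
  c=5: 5 × 0.630 = 3.150
  c=6: 6 × 0.576 = 3.456
  c=7: 7 × 0.522 = 3.654
  c=8: 8 × 0.468 = 3.744
  c=9: 9 × 0.414 = 3.726
  c=10: 10 × 0.360 = 3.600
  c=11: 11 × 0.306 = 3.366
Maximum at c = 8 (3.744 recruits).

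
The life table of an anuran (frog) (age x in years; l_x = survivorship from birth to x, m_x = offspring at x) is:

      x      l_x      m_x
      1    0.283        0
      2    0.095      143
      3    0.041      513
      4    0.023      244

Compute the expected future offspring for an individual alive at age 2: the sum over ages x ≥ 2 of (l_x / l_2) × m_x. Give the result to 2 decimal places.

423.47

l_2 = 0.095. Conditional survival from age 2 to x is l_x / l_2.
  x=2: (0.095/0.095) × 143 = 143.0000
  x=3: (0.041/0.095) × 513 = 221.4000
  x=4: (0.023/0.095) × 244 = 59.0737
Sum = 143.0000 + 221.4000 + 59.0737 = 423.4737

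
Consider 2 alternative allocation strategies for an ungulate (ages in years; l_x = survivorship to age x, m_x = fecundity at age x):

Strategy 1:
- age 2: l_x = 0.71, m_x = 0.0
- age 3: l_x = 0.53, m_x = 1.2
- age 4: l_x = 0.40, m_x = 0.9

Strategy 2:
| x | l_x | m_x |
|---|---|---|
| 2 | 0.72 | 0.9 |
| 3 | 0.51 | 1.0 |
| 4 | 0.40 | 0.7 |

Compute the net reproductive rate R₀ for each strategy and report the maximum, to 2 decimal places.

1.44

Strategy 1: R₀ = 0.71×0.0 + 0.53×1.2 + 0.40×0.9 = 0.9960
Strategy 2: R₀ = 0.72×0.9 + 0.51×1.0 + 0.40×0.7 = 1.4380
Highest R₀: strategy 2 with 1.4380.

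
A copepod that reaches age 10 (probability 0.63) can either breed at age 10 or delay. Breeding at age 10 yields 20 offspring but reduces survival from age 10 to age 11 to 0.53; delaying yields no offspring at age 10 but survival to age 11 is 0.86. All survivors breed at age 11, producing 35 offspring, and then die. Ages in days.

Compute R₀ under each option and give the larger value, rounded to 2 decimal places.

24.29

breed at age 10: R₀ = 0.63 × (20 + 0.53 × 35) = 0.63 × 38.5500 = 24.2865
delay to age 11: R₀ = 0.63 × (0.86 × 35) = 0.63 × 30.1000 = 18.9630
Higher: breed at age 10 (24.2865).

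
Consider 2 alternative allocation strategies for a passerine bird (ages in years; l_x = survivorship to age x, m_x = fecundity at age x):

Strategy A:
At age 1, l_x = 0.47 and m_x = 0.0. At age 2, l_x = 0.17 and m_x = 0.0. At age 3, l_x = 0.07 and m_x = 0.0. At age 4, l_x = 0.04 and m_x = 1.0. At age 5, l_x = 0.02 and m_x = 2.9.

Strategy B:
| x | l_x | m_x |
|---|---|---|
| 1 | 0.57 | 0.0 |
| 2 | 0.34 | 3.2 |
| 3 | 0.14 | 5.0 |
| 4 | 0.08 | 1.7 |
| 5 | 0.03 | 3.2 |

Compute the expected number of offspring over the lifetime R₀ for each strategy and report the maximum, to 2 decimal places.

2.02

Strategy A: R₀ = 0.47×0.0 + 0.17×0.0 + 0.07×0.0 + 0.04×1.0 + 0.02×2.9 = 0.0980
Strategy B: R₀ = 0.57×0.0 + 0.34×3.2 + 0.14×5.0 + 0.08×1.7 + 0.03×3.2 = 2.0200
Highest R₀: strategy B with 2.0200.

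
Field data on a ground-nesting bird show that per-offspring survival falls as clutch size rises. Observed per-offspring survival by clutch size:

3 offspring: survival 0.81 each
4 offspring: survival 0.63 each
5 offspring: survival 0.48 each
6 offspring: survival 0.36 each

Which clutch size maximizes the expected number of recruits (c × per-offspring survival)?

Expected recruits = c × s(c):
  c=3: 3 × 0.81 = 2.430
  c=4: 4 × 0.63 = 2.520
  c=5: 5 × 0.48 = 2.400
  c=6: 6 × 0.36 = 2.160
Maximum at c = 4 (2.520 recruits).

4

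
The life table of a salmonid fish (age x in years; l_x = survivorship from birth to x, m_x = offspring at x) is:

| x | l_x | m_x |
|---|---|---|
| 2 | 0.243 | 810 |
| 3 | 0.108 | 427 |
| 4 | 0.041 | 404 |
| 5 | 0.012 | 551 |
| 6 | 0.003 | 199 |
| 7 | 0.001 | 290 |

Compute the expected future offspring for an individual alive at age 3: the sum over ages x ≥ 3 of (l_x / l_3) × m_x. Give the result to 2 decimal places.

649.81

l_3 = 0.108. Conditional survival from age 3 to x is l_x / l_3.
  x=3: (0.108/0.108) × 427 = 427.0000
  x=4: (0.041/0.108) × 404 = 153.3704
  x=5: (0.012/0.108) × 551 = 61.2222
  x=6: (0.003/0.108) × 199 = 5.5278
  x=7: (0.001/0.108) × 290 = 2.6852
Sum = 427.0000 + 153.3704 + 61.2222 + 5.5278 + 2.6852 = 649.8056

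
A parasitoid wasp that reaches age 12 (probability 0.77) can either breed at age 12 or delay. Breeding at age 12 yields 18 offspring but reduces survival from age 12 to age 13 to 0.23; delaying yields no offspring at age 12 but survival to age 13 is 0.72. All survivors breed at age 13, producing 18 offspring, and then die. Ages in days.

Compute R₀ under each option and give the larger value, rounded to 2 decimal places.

17.05

breed at age 12: R₀ = 0.77 × (18 + 0.23 × 18) = 0.77 × 22.1400 = 17.0478
delay to age 13: R₀ = 0.77 × (0.72 × 18) = 0.77 × 12.9600 = 9.9792
Higher: breed at age 12 (17.0478).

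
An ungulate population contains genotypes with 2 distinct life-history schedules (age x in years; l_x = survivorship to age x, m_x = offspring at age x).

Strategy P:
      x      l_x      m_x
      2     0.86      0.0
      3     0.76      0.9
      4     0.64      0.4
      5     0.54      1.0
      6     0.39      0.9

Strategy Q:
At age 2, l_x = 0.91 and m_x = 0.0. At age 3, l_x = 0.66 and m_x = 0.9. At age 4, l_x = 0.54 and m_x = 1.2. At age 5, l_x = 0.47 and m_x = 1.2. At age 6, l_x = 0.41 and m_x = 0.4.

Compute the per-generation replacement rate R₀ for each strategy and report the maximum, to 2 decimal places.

Strategy P: R₀ = 0.86×0.0 + 0.76×0.9 + 0.64×0.4 + 0.54×1.0 + 0.39×0.9 = 1.8310
Strategy Q: R₀ = 0.91×0.0 + 0.66×0.9 + 0.54×1.2 + 0.47×1.2 + 0.41×0.4 = 1.9700
Highest R₀: strategy Q with 1.9700.

1.97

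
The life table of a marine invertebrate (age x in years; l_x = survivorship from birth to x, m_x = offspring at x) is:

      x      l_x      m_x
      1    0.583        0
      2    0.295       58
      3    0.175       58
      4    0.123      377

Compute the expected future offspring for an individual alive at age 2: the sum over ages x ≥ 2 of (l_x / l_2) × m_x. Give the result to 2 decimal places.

l_2 = 0.295. Conditional survival from age 2 to x is l_x / l_2.
  x=2: (0.295/0.295) × 58 = 58.0000
  x=3: (0.175/0.295) × 58 = 34.4068
  x=4: (0.123/0.295) × 377 = 157.1898
Sum = 58.0000 + 34.4068 + 157.1898 = 249.5966

249.60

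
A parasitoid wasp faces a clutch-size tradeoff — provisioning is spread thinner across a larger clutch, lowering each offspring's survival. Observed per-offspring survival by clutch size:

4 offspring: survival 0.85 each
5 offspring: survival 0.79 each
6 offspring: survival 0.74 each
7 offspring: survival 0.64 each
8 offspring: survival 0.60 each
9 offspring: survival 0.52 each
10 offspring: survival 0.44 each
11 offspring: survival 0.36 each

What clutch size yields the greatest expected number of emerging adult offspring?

8

Expected emerging adult offspring = c × s(c):
  c=4: 4 × 0.85 = 3.400
  c=5: 5 × 0.79 = 3.950
  c=6: 6 × 0.74 = 4.440
  c=7: 7 × 0.64 = 4.480
  c=8: 8 × 0.60 = 4.800
  c=9: 9 × 0.52 = 4.680
  c=10: 10 × 0.44 = 4.400
  c=11: 11 × 0.36 = 3.960
Maximum at c = 8 (4.800 emerging adult offspring).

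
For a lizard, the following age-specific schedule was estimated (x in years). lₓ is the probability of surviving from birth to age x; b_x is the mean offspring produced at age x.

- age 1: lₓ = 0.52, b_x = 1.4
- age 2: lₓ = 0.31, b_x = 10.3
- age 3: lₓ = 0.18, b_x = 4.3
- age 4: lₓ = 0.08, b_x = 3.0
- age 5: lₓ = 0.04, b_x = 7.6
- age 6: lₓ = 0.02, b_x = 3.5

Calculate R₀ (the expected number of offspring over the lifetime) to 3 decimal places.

R₀ = Σ lₓ b_x:
  age 1: 0.52 × 1.4 = 0.7280
  age 2: 0.31 × 10.3 = 3.1930
  age 3: 0.18 × 4.3 = 0.7740
  age 4: 0.08 × 3.0 = 0.2400
  age 5: 0.04 × 7.6 = 0.3040
  age 6: 0.02 × 3.5 = 0.0700
R₀ = 0.7280 + 3.1930 + 0.7740 + 0.2400 + 0.3040 + 0.0700 = 5.3090

5.309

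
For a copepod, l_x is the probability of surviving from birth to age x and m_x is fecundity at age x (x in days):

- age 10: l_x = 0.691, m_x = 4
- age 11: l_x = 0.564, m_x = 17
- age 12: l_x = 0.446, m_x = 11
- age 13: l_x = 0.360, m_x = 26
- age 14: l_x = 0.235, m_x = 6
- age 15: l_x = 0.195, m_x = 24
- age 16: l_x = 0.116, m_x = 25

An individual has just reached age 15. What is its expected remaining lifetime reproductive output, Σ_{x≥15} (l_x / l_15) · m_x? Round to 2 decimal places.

38.87

l_15 = 0.195. Conditional survival from age 15 to x is l_x / l_15.
  x=15: (0.195/0.195) × 24 = 24.0000
  x=16: (0.116/0.195) × 25 = 14.8718
Sum = 24.0000 + 14.8718 = 38.8718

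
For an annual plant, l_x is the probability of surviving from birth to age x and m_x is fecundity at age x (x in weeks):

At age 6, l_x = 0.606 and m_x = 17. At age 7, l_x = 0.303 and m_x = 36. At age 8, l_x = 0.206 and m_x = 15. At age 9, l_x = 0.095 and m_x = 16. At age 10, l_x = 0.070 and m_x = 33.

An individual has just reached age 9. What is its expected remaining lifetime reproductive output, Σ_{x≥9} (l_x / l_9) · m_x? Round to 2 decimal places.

l_9 = 0.095. Conditional survival from age 9 to x is l_x / l_9.
  x=9: (0.095/0.095) × 16 = 16.0000
  x=10: (0.070/0.095) × 33 = 24.3158
Sum = 16.0000 + 24.3158 = 40.3158

40.32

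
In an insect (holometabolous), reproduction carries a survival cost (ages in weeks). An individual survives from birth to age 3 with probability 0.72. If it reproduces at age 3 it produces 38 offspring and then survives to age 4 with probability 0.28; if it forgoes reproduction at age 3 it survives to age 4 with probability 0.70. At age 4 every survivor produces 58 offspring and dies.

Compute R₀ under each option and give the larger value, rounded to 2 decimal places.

39.05

breed at age 3: R₀ = 0.72 × (38 + 0.28 × 58) = 0.72 × 54.2400 = 39.0528
delay to age 4: R₀ = 0.72 × (0.70 × 58) = 0.72 × 40.6000 = 29.2320
Higher: breed at age 3 (39.0528).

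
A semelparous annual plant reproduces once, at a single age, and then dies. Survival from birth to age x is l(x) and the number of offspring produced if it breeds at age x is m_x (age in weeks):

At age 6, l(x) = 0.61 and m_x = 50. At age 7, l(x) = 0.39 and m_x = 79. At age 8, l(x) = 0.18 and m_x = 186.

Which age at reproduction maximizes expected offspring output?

8

Expected offspring if breeding at age x = l(x) × m_x:
  age 6: 0.61 × 50 = 30.500
  age 7: 0.39 × 79 = 30.810
  age 8: 0.18 × 186 = 33.480
Maximum at age 8 (33.480).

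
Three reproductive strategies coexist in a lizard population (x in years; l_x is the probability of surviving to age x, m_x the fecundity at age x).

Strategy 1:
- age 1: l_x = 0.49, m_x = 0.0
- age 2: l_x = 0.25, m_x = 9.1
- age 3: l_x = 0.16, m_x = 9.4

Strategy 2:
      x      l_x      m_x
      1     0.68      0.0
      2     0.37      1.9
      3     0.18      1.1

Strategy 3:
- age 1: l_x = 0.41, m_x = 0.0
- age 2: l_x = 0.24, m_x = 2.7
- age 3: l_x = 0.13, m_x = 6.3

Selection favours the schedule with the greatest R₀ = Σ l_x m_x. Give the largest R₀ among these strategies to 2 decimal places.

Strategy 1: R₀ = 0.49×0.0 + 0.25×9.1 + 0.16×9.4 = 3.7790
Strategy 2: R₀ = 0.68×0.0 + 0.37×1.9 + 0.18×1.1 = 0.9010
Strategy 3: R₀ = 0.41×0.0 + 0.24×2.7 + 0.13×6.3 = 1.4670
Highest R₀: strategy 1 with 3.7790.

3.78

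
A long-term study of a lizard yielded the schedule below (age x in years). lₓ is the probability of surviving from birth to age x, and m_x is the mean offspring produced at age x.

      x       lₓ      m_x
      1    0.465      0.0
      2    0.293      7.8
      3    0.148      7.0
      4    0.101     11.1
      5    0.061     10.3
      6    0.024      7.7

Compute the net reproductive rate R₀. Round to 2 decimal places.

5.26

R₀ = Σ lₓ m_x:
  age 1: 0.465 × 0.0 = 0.0000
  age 2: 0.293 × 7.8 = 2.2854
  age 3: 0.148 × 7.0 = 1.0360
  age 4: 0.101 × 11.1 = 1.1211
  age 5: 0.061 × 10.3 = 0.6283
  age 6: 0.024 × 7.7 = 0.1848
R₀ = 0.0000 + 2.2854 + 1.0360 + 1.1211 + 0.6283 + 0.1848 = 5.2556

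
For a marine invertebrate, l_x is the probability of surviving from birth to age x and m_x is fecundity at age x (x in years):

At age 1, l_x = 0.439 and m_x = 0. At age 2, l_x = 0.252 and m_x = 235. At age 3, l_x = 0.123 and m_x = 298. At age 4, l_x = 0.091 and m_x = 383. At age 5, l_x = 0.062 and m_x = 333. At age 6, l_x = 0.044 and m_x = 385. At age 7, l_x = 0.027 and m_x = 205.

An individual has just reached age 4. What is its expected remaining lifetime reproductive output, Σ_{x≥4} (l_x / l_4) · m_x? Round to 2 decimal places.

l_4 = 0.091. Conditional survival from age 4 to x is l_x / l_4.
  x=4: (0.091/0.091) × 383 = 383.0000
  x=5: (0.062/0.091) × 333 = 226.8791
  x=6: (0.044/0.091) × 385 = 186.1538
  x=7: (0.027/0.091) × 205 = 60.8242
Sum = 383.0000 + 226.8791 + 186.1538 + 60.8242 = 856.8571

856.86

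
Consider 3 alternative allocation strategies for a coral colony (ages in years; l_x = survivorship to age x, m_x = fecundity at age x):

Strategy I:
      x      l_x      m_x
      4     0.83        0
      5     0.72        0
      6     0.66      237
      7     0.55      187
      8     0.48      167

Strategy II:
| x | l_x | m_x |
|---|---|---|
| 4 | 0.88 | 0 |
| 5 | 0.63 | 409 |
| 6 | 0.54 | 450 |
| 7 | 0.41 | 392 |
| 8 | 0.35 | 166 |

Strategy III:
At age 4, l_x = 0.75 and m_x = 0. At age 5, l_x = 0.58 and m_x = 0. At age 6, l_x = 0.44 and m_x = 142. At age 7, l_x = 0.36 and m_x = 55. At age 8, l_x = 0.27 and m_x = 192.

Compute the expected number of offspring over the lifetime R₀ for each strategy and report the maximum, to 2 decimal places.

719.49

Strategy I: R₀ = 0.83×0 + 0.72×0 + 0.66×237 + 0.55×187 + 0.48×167 = 339.4300
Strategy II: R₀ = 0.88×0 + 0.63×409 + 0.54×450 + 0.41×392 + 0.35×166 = 719.4900
Strategy III: R₀ = 0.75×0 + 0.58×0 + 0.44×142 + 0.36×55 + 0.27×192 = 134.1200
Highest R₀: strategy II with 719.4900.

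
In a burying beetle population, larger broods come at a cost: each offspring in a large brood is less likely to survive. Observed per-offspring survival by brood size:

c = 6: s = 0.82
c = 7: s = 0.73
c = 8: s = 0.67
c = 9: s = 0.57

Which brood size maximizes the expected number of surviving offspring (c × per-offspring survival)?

Expected surviving offspring = c × s(c):
  c=6: 6 × 0.82 = 4.920
  c=7: 7 × 0.73 = 5.110
  c=8: 8 × 0.67 = 5.360
  c=9: 9 × 0.57 = 5.130
Maximum at c = 8 (5.360 surviving offspring).

8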